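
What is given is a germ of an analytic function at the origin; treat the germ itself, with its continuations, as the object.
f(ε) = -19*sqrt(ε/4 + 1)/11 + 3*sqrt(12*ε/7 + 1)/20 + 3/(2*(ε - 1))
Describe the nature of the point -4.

The point is an algebraic (square-root) branch point.

The term (-19/11)*sqrt(1 - ε/(-4)) has argument 1 - -4/(-4) = 0 at -4: a square-root (algebraic, two-sheeted) branch point; the remaining terms are analytic or single-valued there.


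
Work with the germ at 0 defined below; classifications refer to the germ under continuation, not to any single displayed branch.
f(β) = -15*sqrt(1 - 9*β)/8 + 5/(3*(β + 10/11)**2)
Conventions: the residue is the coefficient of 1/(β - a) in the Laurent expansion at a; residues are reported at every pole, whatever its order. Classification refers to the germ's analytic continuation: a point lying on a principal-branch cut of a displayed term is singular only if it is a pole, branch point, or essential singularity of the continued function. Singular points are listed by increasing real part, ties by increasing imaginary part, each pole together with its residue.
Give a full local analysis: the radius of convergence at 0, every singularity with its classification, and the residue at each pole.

Denominator factor (β + 10/11)^2: pole of order 2 at -10/11, modulus 10/11.
Branch term (-15/8)*sqrt(1 - β/(1/9)): its argument vanishes at β = 1/9, a square-root branch point, modulus 1/9.
The radius of convergence is the smallest modulus among the singular points: 1/9.
The branch term is analytic at -10/11 and contributes nothing to the residue; only the rational part matters.
At the order-2 pole -10/11 set g(β) = (β - (-10/11))^2*(rational part) = 5/3.
Order-2 pole: residue = g'(a); g'(-10/11) = 0, so the residue is 0.
List the singular points by increasing real part (a conjugate pair: the negative imaginary part first).

Radius of convergence at 0: 1/9.
At -10/11: a pole of order 2; residue 0.
At 1/9: an algebraic (square-root) branch point.


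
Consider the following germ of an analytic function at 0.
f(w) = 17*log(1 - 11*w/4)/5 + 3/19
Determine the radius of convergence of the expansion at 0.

Branch term (17/5)*log(1 - w/(4/11)): its argument vanishes at w = 4/11, a logarithmic branch point, modulus 4/11.
The radius of convergence is the smallest modulus among the singular points: 4/11.

The radius of convergence is 4/11.


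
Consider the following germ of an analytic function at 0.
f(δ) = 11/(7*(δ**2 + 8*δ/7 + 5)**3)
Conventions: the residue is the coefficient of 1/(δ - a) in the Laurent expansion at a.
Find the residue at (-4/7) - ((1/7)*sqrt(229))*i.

The residue is ((79233/192143824)*sqrt(229))*i.

The factor δ**2 + 8*δ/7 + 5 splits as (δ - a)(δ - a') with a = (-4/7) - ((1/7)*sqrt(229))*i, a' = (-4/7) + ((1/7)*sqrt(229))*i. At the order-3 pole a set g(δ) = (δ - a)^3*f(δ) = [11/7] / (δ - a')^3.
Order-3 pole: residue = g''(a)/2; g''((-4/7) - ((1/7)*sqrt(229))*i) = ((79233/96071912)*sqrt(229))*i, so the residue is ((79233/192143824)*sqrt(229))*i.


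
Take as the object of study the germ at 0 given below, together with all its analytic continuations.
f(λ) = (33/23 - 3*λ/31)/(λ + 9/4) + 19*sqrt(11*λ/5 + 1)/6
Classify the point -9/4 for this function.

The point is a pole of order 1.

The denominator factor λ + 9/4 vanishes at -9/4 and appears to the power 1; the numerator there equals 4713/2852, nonzero, and no other factor vanishes.
The branch terms are analytic at this point.
Hence a pole whose order is the multiplicity, 1.


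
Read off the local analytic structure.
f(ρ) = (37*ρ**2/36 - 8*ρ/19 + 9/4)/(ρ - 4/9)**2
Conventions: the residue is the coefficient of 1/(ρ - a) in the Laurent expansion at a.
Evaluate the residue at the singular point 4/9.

At the order-2 pole 4/9 set g(ρ) = (ρ - (4/9))^2*f(ρ) = 37*ρ**2/36 - 8*ρ/19 + 9/4.
Order-2 pole: residue = g'(a); g'(4/9) = 758/1539, so the residue is 758/1539.

The residue is 758/1539.


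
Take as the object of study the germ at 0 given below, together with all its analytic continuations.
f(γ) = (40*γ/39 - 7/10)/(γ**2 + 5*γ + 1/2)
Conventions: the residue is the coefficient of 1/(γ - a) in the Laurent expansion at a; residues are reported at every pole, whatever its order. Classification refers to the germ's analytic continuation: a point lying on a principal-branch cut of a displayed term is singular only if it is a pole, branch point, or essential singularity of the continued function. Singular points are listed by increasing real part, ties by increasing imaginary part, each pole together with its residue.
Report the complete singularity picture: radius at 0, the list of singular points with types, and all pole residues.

Radius of convergence at 0: 5/2 - (1/2)*sqrt(23).
At -5/2 - (1/2)*sqrt(23): a pole of order 1; residue 20/39 + (1273/8970)*sqrt(23).
At -5/2 + (1/2)*sqrt(23): a pole of order 1; residue 20/39 - (1273/8970)*sqrt(23).

Denominator factor (γ**2 + 5*γ + 1/2): discriminant 23, real irrational roots -5/2 + (1/2)*sqrt(23) and -5/2 - (1/2)*sqrt(23); poles of order 1, moduli 5/2 - (1/2)*sqrt(23) and 5/2 + (1/2)*sqrt(23).
The radius of convergence is the smallest modulus among the singular points: 5/2 - (1/2)*sqrt(23).
The factor γ**2 + 5*γ + 1/2 splits as (γ - a)(γ - a') with a = -5/2 - (1/2)*sqrt(23), a' = -5/2 + (1/2)*sqrt(23). At the order-1 pole a set g(γ) = (γ - a)*f(γ) = [40*γ/39 - 7/10] / (γ - a').
Simple pole: residue = g(a) at a = -5/2 - (1/2)*sqrt(23), which is 20/39 + (1273/8970)*sqrt(23).
The factor γ**2 + 5*γ + 1/2 splits as (γ - a)(γ - a') with a = -5/2 + (1/2)*sqrt(23), a' = -5/2 - (1/2)*sqrt(23). At the order-1 pole a set g(γ) = (γ - a)*f(γ) = [40*γ/39 - 7/10] / (γ - a').
Simple pole: residue = g(a) at a = -5/2 + (1/2)*sqrt(23), which is 20/39 - (1273/8970)*sqrt(23).
List the singular points by increasing real part (a conjugate pair: the negative imaginary part first).


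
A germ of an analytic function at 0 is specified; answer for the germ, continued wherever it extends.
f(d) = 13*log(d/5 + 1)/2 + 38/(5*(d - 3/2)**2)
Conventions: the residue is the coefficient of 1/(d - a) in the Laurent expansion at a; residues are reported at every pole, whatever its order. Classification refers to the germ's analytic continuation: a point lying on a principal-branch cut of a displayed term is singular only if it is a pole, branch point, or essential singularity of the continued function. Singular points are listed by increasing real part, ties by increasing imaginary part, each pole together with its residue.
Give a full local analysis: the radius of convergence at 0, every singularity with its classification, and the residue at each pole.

Radius of convergence at 0: 3/2.
At -5: a logarithmic branch point.
At 3/2: a pole of order 2; residue 0.

Denominator factor (d - 3/2)^2: pole of order 2 at 3/2, modulus 3/2.
Branch term (13/2)*log(1 - d/(-5)): its argument vanishes at d = -5, a logarithmic branch point, modulus 5.
The radius of convergence is the smallest modulus among the singular points: 3/2.
The branch term is analytic at 3/2 and contributes nothing to the residue; only the rational part matters.
At the order-2 pole 3/2 set g(d) = (d - (3/2))^2*(rational part) = 38/5.
Order-2 pole: residue = g'(a); g'(3/2) = 0, so the residue is 0.
List the singular points by increasing real part (a conjugate pair: the negative imaginary part first).


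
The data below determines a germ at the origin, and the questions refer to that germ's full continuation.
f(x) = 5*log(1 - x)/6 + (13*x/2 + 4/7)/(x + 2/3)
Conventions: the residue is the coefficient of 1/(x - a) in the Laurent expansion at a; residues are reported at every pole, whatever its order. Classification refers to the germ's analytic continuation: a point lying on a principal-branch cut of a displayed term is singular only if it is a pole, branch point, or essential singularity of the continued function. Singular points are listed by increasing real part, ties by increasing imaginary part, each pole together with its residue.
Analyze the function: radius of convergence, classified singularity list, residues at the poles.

Denominator factor (x + 2/3): pole of order 1 at -2/3, modulus 2/3.
Branch term (5/6)*log(1 - x/(1)): its argument vanishes at x = 1, a logarithmic branch point, modulus 1.
The radius of convergence is the smallest modulus among the singular points: 2/3.
The branch term is analytic at -2/3 and contributes nothing to the residue; only the rational part matters.
At the order-1 pole -2/3 set g(x) = (x - (-2/3))*(rational part) = 13*x/2 + 4/7.
Simple pole: residue = g(a) at a = -2/3, which is -79/21.
List the singular points by increasing real part (a conjugate pair: the negative imaginary part first).

Radius of convergence at 0: 2/3.
At -2/3: a pole of order 1; residue -79/21.
At 1: a logarithmic branch point.


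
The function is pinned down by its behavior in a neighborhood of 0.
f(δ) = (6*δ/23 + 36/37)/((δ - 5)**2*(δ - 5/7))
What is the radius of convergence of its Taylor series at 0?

Denominator factor (δ - 5/7): pole of order 1 at 5/7, modulus 5/7.
Denominator factor (δ - 5)^2: pole of order 2 at 5, modulus 5.
The radius of convergence is the smallest modulus among the singular points: 5/7.

The radius of convergence is 5/7.


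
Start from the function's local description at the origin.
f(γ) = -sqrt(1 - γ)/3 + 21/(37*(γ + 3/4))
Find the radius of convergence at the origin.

The radius of convergence is 3/4.

Denominator factor (γ + 3/4): pole of order 1 at -3/4, modulus 3/4.
Branch term (-1/3)*sqrt(1 - γ/(1)): its argument vanishes at γ = 1, a square-root branch point, modulus 1.
The radius of convergence is the smallest modulus among the singular points: 3/4.


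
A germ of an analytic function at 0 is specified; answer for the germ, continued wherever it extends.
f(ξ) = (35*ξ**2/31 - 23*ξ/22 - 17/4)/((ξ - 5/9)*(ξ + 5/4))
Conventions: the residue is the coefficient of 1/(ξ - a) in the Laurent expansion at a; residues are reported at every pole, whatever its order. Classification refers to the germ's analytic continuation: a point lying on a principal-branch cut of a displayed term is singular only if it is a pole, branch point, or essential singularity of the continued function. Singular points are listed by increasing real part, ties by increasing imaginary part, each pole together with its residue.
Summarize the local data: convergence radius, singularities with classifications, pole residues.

Denominator factor (ξ + 5/4): pole of order 1 at -5/4, modulus 5/4.
Denominator factor (ξ - 5/9): pole of order 1 at 5/9, modulus 5/9.
The radius of convergence is the smallest modulus among the singular points: 5/9.
At the order-1 pole -5/4 set g(ξ) = (ξ - (-5/4))*f(ξ) = (35*ξ**2/31 - 23*ξ/22 - 17/4)/(ξ - 5/9).
Simple pole: residue = g(a) at a = -5/4, which is 57897/88660.
At the order-1 pole 5/9 set g(ξ) = (ξ - (5/9))*f(ξ) = (35*ξ**2/31 - 23*ξ/22 - 17/4)/(ξ + 5/4).
Simple pole: residue = g(a) at a = 5/9, which is -495227/199485.
List the singular points by increasing real part (a conjugate pair: the negative imaginary part first).

Radius of convergence at 0: 5/9.
At -5/4: a pole of order 1; residue 57897/88660.
At 5/9: a pole of order 1; residue -495227/199485.


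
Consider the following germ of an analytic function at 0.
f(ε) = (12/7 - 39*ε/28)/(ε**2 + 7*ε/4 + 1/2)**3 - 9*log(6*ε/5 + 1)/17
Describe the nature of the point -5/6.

The point is a logarithmic branch point.

The term (-9/17)*log(1 - ε/(-5/6)) has argument 1 - -5/6/(-5/6) = 0 at -5/6: a logarithmic (infinitely-sheeted) branch point; the remaining terms are analytic or single-valued there.


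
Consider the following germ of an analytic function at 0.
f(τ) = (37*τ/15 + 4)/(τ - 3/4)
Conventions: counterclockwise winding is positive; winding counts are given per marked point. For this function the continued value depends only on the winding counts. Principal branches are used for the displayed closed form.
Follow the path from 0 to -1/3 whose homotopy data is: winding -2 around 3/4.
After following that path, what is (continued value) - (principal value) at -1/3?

Continued minus principal equals 0.

The function is rational, hence single-valued: continuing it around any pole returns the same value, so the difference is 0.


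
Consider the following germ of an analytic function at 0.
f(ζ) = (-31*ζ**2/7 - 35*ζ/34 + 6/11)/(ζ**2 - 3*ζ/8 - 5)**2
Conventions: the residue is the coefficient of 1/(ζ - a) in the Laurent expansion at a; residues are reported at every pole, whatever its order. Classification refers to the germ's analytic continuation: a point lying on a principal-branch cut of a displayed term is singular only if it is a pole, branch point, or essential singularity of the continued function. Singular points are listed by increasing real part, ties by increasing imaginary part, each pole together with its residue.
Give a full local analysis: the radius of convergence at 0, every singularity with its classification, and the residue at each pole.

Radius of convergence at 0: -3/16 + (1/16)*sqrt(1289).
At 3/16 - (1/16)*sqrt(1289): a pole of order 2; residue (30153056/2174930989)*sqrt(1289).
At 3/16 + (1/16)*sqrt(1289): a pole of order 2; residue -(30153056/2174930989)*sqrt(1289).

Denominator factor (ζ**2 - 3*ζ/8 - 5)^2: discriminant 1289/64, real irrational roots 3/16 + (1/16)*sqrt(1289) and 3/16 - (1/16)*sqrt(1289); poles of order 2, moduli 3/16 + (1/16)*sqrt(1289) and -3/16 + (1/16)*sqrt(1289).
The radius of convergence is the smallest modulus among the singular points: -3/16 + (1/16)*sqrt(1289).
The factor ζ**2 - 3*ζ/8 - 5 splits as (ζ - a)(ζ - a') with a = 3/16 - (1/16)*sqrt(1289), a' = 3/16 + (1/16)*sqrt(1289). At the order-2 pole a set g(ζ) = (ζ - a)^2*f(ζ) = [-31*ζ**2/7 - 35*ζ/34 + 6/11] / (ζ - a')^2.
Order-2 pole: residue = g'(a); g'(3/16 - (1/16)*sqrt(1289)) = (30153056/2174930989)*sqrt(1289), so the residue is (30153056/2174930989)*sqrt(1289).
The factor ζ**2 - 3*ζ/8 - 5 splits as (ζ - a)(ζ - a') with a = 3/16 + (1/16)*sqrt(1289), a' = 3/16 - (1/16)*sqrt(1289). At the order-2 pole a set g(ζ) = (ζ - a)^2*f(ζ) = [-31*ζ**2/7 - 35*ζ/34 + 6/11] / (ζ - a')^2.
Order-2 pole: residue = g'(a); g'(3/16 + (1/16)*sqrt(1289)) = -(30153056/2174930989)*sqrt(1289), so the residue is -(30153056/2174930989)*sqrt(1289).
List the singular points by increasing real part (a conjugate pair: the negative imaginary part first).


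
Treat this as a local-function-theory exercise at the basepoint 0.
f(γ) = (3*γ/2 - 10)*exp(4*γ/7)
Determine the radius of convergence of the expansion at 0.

The factor exp(4*γ/7) is entire and contributes no finite singular point.
The polynomial part has no poles.
No finite singular points: the Taylor series at 0 converges everywhere.

The radius of convergence is infinite.


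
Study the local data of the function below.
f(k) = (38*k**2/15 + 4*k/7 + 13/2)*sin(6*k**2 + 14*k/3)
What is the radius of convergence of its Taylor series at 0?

The radius of convergence is infinite.

The factor sin(6*k**2 + 14*k/3) is entire and contributes no finite singular point.
The polynomial part has no poles.
No finite singular points: the Taylor series at 0 converges everywhere.


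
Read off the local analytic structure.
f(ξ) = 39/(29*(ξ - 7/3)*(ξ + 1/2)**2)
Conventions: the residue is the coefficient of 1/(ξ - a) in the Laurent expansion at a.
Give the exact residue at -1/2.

The residue is -1404/8381.

At the order-2 pole -1/2 set g(ξ) = (ξ - (-1/2))^2*f(ξ) = 39/(29*(ξ - 7/3)).
Order-2 pole: residue = g'(a); g'(-1/2) = -1404/8381, so the residue is -1404/8381.


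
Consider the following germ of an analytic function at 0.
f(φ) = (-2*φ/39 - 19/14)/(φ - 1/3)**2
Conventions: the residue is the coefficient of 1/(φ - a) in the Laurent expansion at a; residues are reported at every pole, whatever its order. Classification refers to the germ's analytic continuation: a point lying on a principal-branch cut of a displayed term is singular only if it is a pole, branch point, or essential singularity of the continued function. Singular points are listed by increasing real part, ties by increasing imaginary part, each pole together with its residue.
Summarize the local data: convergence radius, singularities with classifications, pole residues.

Radius of convergence at 0: 1/3.
At 1/3: a pole of order 2; residue -2/39.

Denominator factor (φ - 1/3)^2: pole of order 2 at 1/3, modulus 1/3.
The radius of convergence is the smallest modulus among the singular points: 1/3.
At the order-2 pole 1/3 set g(φ) = (φ - (1/3))^2*f(φ) = -2*φ/39 - 19/14.
Order-2 pole: residue = g'(a); g'(1/3) = -2/39, so the residue is -2/39.


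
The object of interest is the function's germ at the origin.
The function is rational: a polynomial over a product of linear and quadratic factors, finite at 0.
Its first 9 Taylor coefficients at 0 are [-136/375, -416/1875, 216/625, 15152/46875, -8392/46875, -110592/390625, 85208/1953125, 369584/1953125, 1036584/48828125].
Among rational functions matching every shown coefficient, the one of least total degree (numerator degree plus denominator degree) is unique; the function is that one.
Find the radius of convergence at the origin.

The radius of convergence is (1/2)*sqrt(10).

No rational of total degree below 7 reproduces all 9 coefficients; solving the [1/6] Pade equations on them gives f(ζ) = (-ζ/15 - 17/3)/(ζ**2 - ζ/2 + 5/2)**3, whose expansion matches every shown term.
Denominator factor (ζ**2 - ζ/2 + 5/2)^3: discriminant -39/4, complex-conjugate roots (1/4) + ((1/4)*sqrt(39))*i and (1/4) - ((1/4)*sqrt(39))*i; poles of order 3, moduli (1/2)*sqrt(10) and (1/2)*sqrt(10).
The radius of convergence is the smallest modulus among the singular points: (1/2)*sqrt(10).


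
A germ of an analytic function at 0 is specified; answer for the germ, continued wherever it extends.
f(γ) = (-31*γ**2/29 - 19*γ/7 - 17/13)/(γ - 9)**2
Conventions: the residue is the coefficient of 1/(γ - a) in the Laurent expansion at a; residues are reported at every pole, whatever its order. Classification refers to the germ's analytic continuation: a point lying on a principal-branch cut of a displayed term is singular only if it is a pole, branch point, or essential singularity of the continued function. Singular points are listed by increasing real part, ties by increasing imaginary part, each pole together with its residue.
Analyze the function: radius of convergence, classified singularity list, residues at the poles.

Denominator factor (γ - 9)^2: pole of order 2 at 9, modulus 9.
The radius of convergence is the smallest modulus among the singular points: 9.
At the order-2 pole 9 set g(γ) = (γ - (9))^2*f(γ) = -31*γ**2/29 - 19*γ/7 - 17/13.
Order-2 pole: residue = g'(a); g'(9) = -4457/203, so the residue is -4457/203.

Radius of convergence at 0: 9.
At 9: a pole of order 2; residue -4457/203.


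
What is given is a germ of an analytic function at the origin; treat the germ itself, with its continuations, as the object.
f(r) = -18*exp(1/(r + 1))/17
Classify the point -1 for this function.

The point is an essential singularity.

The exponent 1/(r - (-1)) has a pole at -1, so exp(1/(r - (-1))) takes every nonzero value near it: an essential singularity (not a pole of any order).


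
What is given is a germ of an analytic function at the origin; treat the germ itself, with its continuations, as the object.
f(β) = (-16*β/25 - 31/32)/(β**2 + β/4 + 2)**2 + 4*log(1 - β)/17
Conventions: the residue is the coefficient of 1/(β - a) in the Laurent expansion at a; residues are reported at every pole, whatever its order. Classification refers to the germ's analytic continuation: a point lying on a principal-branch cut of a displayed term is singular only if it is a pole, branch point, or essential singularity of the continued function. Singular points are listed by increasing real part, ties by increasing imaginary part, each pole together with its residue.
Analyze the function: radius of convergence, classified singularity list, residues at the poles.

Denominator factor (β**2 + β/4 + 2)^2: discriminant -127/16, complex-conjugate roots (-1/8) + ((1/8)*sqrt(127))*i and (-1/8) - ((1/8)*sqrt(127))*i; poles of order 2, moduli sqrt(2) and sqrt(2).
Branch term (4/17)*log(1 - β/(1)): its argument vanishes at β = 1, a logarithmic branch point, modulus 1.
The radius of convergence is the smallest modulus among the singular points: 1.
The branch term is analytic at (-1/8) - ((1/8)*sqrt(127))*i and contributes nothing to the residue; only the rational part matters.
The factor β**2 + β/4 + 2 splits as (β - a)(β - a') with a = (-1/8) - ((1/8)*sqrt(127))*i, a' = (-1/8) + ((1/8)*sqrt(127))*i. At the order-2 pole a set g(β) = (β - a)^2*(rational part) = [-16*β/25 - 31/32] / (β - a')^2.
Order-2 pole: residue = g'(a); g'((-1/8) - ((1/8)*sqrt(127))*i) = -((2844/403225)*sqrt(127))*i, so the residue is -((2844/403225)*sqrt(127))*i.
The branch term is analytic at (-1/8) + ((1/8)*sqrt(127))*i and contributes nothing to the residue; only the rational part matters.
The factor β**2 + β/4 + 2 splits as (β - a)(β - a') with a = (-1/8) + ((1/8)*sqrt(127))*i, a' = (-1/8) - ((1/8)*sqrt(127))*i. At the order-2 pole a set g(β) = (β - a)^2*(rational part) = [-16*β/25 - 31/32] / (β - a')^2.
Order-2 pole: residue = g'(a); g'((-1/8) + ((1/8)*sqrt(127))*i) = ((2844/403225)*sqrt(127))*i, so the residue is ((2844/403225)*sqrt(127))*i.
List the singular points by increasing real part (a conjugate pair: the negative imaginary part first).

Radius of convergence at 0: 1.
At (-1/8) - ((1/8)*sqrt(127))*i: a pole of order 2; residue -((2844/403225)*sqrt(127))*i.
At (-1/8) + ((1/8)*sqrt(127))*i: a pole of order 2; residue ((2844/403225)*sqrt(127))*i.
At 1: a logarithmic branch point.


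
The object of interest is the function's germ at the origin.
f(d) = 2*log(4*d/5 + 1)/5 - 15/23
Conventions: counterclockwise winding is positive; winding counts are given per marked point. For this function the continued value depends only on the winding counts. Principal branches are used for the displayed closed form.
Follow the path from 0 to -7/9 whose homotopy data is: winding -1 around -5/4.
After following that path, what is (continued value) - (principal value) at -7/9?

The rational part is single-valued and drops out of the difference; each branch term changes only by its own monodromy.
(2/5)*log(1 - d/(-5/4)): each positive loop around -5/4 adds 2*pi*i to the log, so winding -1 contributes (2/5)*(-1)*2*pi*i = -(4/5)*pi*i.
Summing the contributions at d = -7/9 gives -(4/5)*pi*i.

Continued minus principal equals -(4/5)*pi*i.


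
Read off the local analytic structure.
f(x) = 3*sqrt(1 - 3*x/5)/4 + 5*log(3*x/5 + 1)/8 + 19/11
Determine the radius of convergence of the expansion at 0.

The radius of convergence is 5/3.

Branch term (3/4)*sqrt(1 - x/(5/3)): its argument vanishes at x = 5/3, a square-root branch point, modulus 5/3.
Branch term (5/8)*log(1 - x/(-5/3)): its argument vanishes at x = -5/3, a logarithmic branch point, modulus 5/3.
The radius of convergence is the smallest modulus among the singular points: 5/3.


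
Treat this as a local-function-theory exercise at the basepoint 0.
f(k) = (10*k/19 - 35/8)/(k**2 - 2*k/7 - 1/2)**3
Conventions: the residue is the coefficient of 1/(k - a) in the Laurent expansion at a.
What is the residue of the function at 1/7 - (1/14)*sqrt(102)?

The factor k**2 - 2*k/7 - 1/2 splits as (k - a)(k - a') with a = 1/7 - (1/14)*sqrt(102), a' = 1/7 + (1/14)*sqrt(102). At the order-3 pole a set g(k) = (k - a)^3*f(k) = [10*k/19 - 35/8] / (k - a')^3.
Order-3 pole: residue = g''(a)/2; g''(1/7 - (1/14)*sqrt(102)) = (3661525/4480656)*sqrt(102), so the residue is (3661525/8961312)*sqrt(102).

The residue is (3661525/8961312)*sqrt(102).


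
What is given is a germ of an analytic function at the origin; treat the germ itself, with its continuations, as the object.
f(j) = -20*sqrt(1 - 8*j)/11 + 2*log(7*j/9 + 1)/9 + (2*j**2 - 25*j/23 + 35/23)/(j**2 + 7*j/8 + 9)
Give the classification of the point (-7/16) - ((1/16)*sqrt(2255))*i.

The denominator factor j**2 + 7*j/8 + 9 vanishes at (-7/16) - ((1/16)*sqrt(2255))*i and appears to the power 1; the numerator there equals (-22429/1472) + ((261/1472)*sqrt(2255))*i, nonzero, and no other factor vanishes.
The branch terms are analytic at this point.
Hence a pole whose order is the multiplicity, 1.

The point is a pole of order 1.


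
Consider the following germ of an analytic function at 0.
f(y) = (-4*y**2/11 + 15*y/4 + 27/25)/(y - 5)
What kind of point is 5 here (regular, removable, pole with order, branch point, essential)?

The denominator factor y - 5 vanishes at 5 and appears to the power 1; the numerator there equals 11813/1100, nonzero, and no other factor vanishes.
Hence a pole whose order is the multiplicity, 1.

The point is a pole of order 1.


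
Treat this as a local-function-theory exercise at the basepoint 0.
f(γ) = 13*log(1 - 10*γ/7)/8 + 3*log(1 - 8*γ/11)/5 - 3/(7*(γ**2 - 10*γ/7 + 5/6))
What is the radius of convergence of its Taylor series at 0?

The radius of convergence is 7/10.

Denominator factor (γ**2 - 10*γ/7 + 5/6): discriminant -190/147, complex-conjugate roots (5/7) + ((1/42)*sqrt(570))*i and (5/7) - ((1/42)*sqrt(570))*i; poles of order 1, moduli (1/6)*sqrt(30) and (1/6)*sqrt(30).
Branch term (13/8)*log(1 - γ/(7/10)): its argument vanishes at γ = 7/10, a logarithmic branch point, modulus 7/10.
Branch term (3/5)*log(1 - γ/(11/8)): its argument vanishes at γ = 11/8, a logarithmic branch point, modulus 11/8.
The radius of convergence is the smallest modulus among the singular points: 7/10.


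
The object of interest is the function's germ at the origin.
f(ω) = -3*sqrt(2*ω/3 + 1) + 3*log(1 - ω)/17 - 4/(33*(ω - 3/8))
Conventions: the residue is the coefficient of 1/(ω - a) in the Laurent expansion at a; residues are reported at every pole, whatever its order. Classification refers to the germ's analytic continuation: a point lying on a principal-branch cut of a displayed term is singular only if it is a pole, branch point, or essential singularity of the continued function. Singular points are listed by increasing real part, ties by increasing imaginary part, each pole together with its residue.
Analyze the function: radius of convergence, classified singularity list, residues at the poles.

Denominator factor (ω - 3/8): pole of order 1 at 3/8, modulus 3/8.
Branch term (-3)*sqrt(1 - ω/(-3/2)): its argument vanishes at ω = -3/2, a square-root branch point, modulus 3/2.
Branch term (3/17)*log(1 - ω/(1)): its argument vanishes at ω = 1, a logarithmic branch point, modulus 1.
The radius of convergence is the smallest modulus among the singular points: 3/8.
The branch terms are analytic at 3/8 and contribute nothing to the residue; only the rational part matters.
At the order-1 pole 3/8 set g(ω) = (ω - (3/8))*(rational part) = -4/33.
Simple pole: residue = g(a) at a = 3/8, which is -4/33.
List the singular points by increasing real part (a conjugate pair: the negative imaginary part first).

Radius of convergence at 0: 3/8.
At -3/2: an algebraic (square-root) branch point.
At 3/8: a pole of order 1; residue -4/33.
At 1: a logarithmic branch point.


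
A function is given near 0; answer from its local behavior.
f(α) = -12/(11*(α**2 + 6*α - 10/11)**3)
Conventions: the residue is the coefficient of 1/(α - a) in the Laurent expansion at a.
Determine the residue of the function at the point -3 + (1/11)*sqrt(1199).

The factor α**2 + 6*α - 10/11 splits as (α - a)(α - a') with a = -3 + (1/11)*sqrt(1199), a' = -3 - (1/11)*sqrt(1199). At the order-3 pole a set g(α) = (α - a)^3*f(α) = [-12/11] / (α - a')^3.
Order-3 pole: residue = g''(a)/2; g''(-3 + (1/11)*sqrt(1199)) = -(99/2590058)*sqrt(1199), so the residue is -(99/5180116)*sqrt(1199).

The residue is -(99/5180116)*sqrt(1199).


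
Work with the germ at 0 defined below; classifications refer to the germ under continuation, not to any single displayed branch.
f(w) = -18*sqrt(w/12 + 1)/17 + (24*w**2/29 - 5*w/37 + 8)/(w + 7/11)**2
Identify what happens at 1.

The point is a regular point.

Denominator factors: w + 7/11 = 18/11 at w = 1 — none vanishes.
Branch term sqrt(1 - w/(-12)): argument at 1 is 13/12, nonzero, so 1 is not its branch point (a point on a principal cut is still regular for the continued germ).
So the germ continues analytically to 1.


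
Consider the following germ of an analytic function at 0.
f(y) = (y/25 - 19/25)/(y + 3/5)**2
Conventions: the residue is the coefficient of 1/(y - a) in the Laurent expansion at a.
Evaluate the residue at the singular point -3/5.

At the order-2 pole -3/5 set g(y) = (y - (-3/5))^2*f(y) = y/25 - 19/25.
Order-2 pole: residue = g'(a); g'(-3/5) = 1/25, so the residue is 1/25.

The residue is 1/25.


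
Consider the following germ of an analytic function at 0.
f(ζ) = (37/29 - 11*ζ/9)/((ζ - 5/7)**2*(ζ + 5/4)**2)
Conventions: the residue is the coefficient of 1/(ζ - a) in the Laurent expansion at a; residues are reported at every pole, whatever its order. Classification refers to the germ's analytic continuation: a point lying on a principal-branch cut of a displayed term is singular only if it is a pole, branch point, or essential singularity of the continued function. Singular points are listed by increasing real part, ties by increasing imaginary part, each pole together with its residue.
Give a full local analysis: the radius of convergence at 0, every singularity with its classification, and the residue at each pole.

Denominator factor (ζ - 5/7)^2: pole of order 2 at 5/7, modulus 5/7.
Denominator factor (ζ + 5/4)^2: pole of order 2 at -5/4, modulus 5/4.
The radius of convergence is the smallest modulus among the singular points: 5/7.
At the order-2 pole -5/4 set g(ζ) = (ζ - (-5/4))^2*f(ζ) = (37/29 - 11*ζ/9)/(ζ - 5/7)**2.
Order-2 pole: residue = g'(a); g'(-5/4) = 6123824/14474625, so the residue is 6123824/14474625.
At the order-2 pole 5/7 set g(ζ) = (ζ - (5/7))^2*f(ζ) = (37/29 - 11*ζ/9)/(ζ + 5/4)**2.
Order-2 pole: residue = g'(a); g'(5/7) = -6123824/14474625, so the residue is -6123824/14474625.
List the singular points by increasing real part (a conjugate pair: the negative imaginary part first).

Radius of convergence at 0: 5/7.
At -5/4: a pole of order 2; residue 6123824/14474625.
At 5/7: a pole of order 2; residue -6123824/14474625.


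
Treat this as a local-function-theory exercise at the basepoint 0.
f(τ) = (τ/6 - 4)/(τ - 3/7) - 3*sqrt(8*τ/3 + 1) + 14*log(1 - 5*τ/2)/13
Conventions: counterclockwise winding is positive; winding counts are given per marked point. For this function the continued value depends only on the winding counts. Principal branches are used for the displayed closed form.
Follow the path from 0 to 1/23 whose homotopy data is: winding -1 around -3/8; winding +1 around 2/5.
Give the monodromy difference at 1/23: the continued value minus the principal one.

The rational part is single-valued and drops out of the difference; each branch term changes only by its own monodromy.
(-3)*sqrt(1 - τ/(-3/8)): winding -1 is odd, the square root flips sign, contributing -2*(-3)*sqrt(1 - (1/23)/(-3/8)) = -2*(-3)*sqrt(77/69) = (2/23)*sqrt(5313).
(14/13)*log(1 - τ/(2/5)): each positive loop around 2/5 adds 2*pi*i to the log, so winding +1 contributes (14/13)*(1)*2*pi*i = (28/13)*pi*i.
Summing the contributions at τ = 1/23 gives ((2/23)*sqrt(5313)) + ((28/13)*pi)*i.

Continued minus principal equals ((2/23)*sqrt(5313)) + ((28/13)*pi)*i.


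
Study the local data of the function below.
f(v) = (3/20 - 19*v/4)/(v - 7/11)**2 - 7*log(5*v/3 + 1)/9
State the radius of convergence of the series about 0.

The radius of convergence is 3/5.

Denominator factor (v - 7/11)^2: pole of order 2 at 7/11, modulus 7/11.
Branch term (-7/9)*log(1 - v/(-3/5)): its argument vanishes at v = -3/5, a logarithmic branch point, modulus 3/5.
The radius of convergence is the smallest modulus among the singular points: 3/5.


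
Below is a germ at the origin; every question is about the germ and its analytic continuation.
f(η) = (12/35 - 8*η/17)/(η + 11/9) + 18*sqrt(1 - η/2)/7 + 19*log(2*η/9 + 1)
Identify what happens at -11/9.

The point is a pole of order 1.

The denominator factor η + 11/9 vanishes at -11/9 and appears to the power 1; the numerator there equals 4916/5355, nonzero, and no other factor vanishes.
The branch terms are analytic at this point.
Hence a pole whose order is the multiplicity, 1.


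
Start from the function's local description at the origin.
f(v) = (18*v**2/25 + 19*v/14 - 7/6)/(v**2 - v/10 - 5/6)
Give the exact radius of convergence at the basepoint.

The radius of convergence is -1/20 + (1/60)*sqrt(3009).

Denominator factor (v**2 - v/10 - 5/6): discriminant 1003/300, real irrational roots 1/20 + (1/60)*sqrt(3009) and 1/20 - (1/60)*sqrt(3009); poles of order 1, moduli 1/20 + (1/60)*sqrt(3009) and -1/20 + (1/60)*sqrt(3009).
The radius of convergence is the smallest modulus among the singular points: -1/20 + (1/60)*sqrt(3009).


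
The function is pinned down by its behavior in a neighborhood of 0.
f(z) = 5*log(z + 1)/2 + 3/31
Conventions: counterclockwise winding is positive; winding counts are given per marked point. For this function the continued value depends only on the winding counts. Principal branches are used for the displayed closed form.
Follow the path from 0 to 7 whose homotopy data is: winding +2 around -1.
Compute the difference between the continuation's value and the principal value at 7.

The rational part is single-valued and drops out of the difference; each branch term changes only by its own monodromy.
(5/2)*log(1 - z/(-1)): each positive loop around -1 adds 2*pi*i to the log, so winding +2 contributes (5/2)*(2)*2*pi*i = (10)*pi*i.
Summing the contributions at z = 7 gives (10)*pi*i.

Continued minus principal equals (10)*pi*i.


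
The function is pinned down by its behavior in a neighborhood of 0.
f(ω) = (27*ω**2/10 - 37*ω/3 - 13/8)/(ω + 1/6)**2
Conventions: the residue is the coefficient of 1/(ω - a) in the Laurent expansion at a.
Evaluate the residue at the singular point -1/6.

The residue is -397/30.

At the order-2 pole -1/6 set g(ω) = (ω - (-1/6))^2*f(ω) = 27*ω**2/10 - 37*ω/3 - 13/8.
Order-2 pole: residue = g'(a); g'(-1/6) = -397/30, so the residue is -397/30.


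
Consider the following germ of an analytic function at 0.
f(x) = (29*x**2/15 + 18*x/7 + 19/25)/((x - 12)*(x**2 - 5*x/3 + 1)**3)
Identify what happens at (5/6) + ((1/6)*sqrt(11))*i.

The denominator factor x**2 - 5*x/3 + 1 vanishes at (5/6) + ((1/6)*sqrt(11))*i and appears to the power 3; the numerator there equals (34537/9450) + ((365/378)*sqrt(11))*i, nonzero, and no other factor vanishes.
Hence a pole whose order is the multiplicity, 3.

The point is a pole of order 3.


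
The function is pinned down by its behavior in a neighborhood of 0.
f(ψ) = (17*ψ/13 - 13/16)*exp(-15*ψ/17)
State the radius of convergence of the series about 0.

The radius of convergence is infinite.

The factor exp(-15*ψ/17) is entire and contributes no finite singular point.
The polynomial part has no poles.
No finite singular points: the Taylor series at 0 converges everywhere.


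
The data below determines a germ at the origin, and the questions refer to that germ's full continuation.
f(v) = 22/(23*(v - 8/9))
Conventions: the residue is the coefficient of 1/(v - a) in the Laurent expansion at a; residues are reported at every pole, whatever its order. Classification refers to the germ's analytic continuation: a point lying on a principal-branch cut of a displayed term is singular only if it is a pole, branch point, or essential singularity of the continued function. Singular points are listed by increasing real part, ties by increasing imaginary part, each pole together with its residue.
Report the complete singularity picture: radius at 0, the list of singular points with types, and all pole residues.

Denominator factor (v - 8/9): pole of order 1 at 8/9, modulus 8/9.
The radius of convergence is the smallest modulus among the singular points: 8/9.
At the order-1 pole 8/9 set g(v) = (v - (8/9))*f(v) = 22/23.
Simple pole: residue = g(a) at a = 8/9, which is 22/23.

Radius of convergence at 0: 8/9.
At 8/9: a pole of order 1; residue 22/23.


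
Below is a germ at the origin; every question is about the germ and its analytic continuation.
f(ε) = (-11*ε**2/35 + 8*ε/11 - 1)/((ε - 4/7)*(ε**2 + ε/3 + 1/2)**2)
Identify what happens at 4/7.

The denominator factor ε - 4/7 vanishes at 4/7 and appears to the power 1; the numerator there equals -12961/18865, nonzero, and no other factor vanishes.
Hence a pole whose order is the multiplicity, 1.

The point is a pole of order 1.


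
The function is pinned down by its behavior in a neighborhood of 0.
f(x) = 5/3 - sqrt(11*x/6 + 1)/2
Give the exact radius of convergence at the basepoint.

The radius of convergence is 6/11.

Branch term (-1/2)*sqrt(1 - x/(-6/11)): its argument vanishes at x = -6/11, a square-root branch point, modulus 6/11.
The radius of convergence is the smallest modulus among the singular points: 6/11.


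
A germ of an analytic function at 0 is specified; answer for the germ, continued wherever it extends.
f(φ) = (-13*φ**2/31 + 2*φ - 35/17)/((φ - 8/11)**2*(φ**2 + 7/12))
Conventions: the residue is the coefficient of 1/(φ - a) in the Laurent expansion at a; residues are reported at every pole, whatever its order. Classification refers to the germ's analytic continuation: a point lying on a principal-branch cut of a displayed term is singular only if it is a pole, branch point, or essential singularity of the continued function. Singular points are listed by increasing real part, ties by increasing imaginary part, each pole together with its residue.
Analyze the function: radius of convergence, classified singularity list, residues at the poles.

Denominator factor (φ - 8/11)^2: pole of order 2 at 8/11, modulus 8/11.
Denominator factor (φ**2 + 7/12): discriminant -7/3, complex-conjugate roots ((1/6)*sqrt(21))*i and -((1/6)*sqrt(21))*i; poles of order 1, moduli (1/6)*sqrt(21) and (1/6)*sqrt(21).
The radius of convergence is the smallest modulus among the singular points: 8/11.
The factor φ**2 + 7/12 splits as (φ - a)(φ - a') with a = -((1/6)*sqrt(21))*i, a' = ((1/6)*sqrt(21))*i. At the order-1 pole a set g(φ) = (φ - a)*f(φ) = [(-13*φ**2/31 + 2*φ - 35/17)/(φ - 8/11)**2] / (φ - a').
Simple pole: residue = g(a) at a = -((1/6)*sqrt(21))*i, which is (-1526425164/1374534575) - ((253684607/1374534575)*sqrt(21))*i.
The factor φ**2 + 7/12 splits as (φ - a)(φ - a') with a = ((1/6)*sqrt(21))*i, a' = -((1/6)*sqrt(21))*i. At the order-1 pole a set g(φ) = (φ - a)*f(φ) = [(-13*φ**2/31 + 2*φ - 35/17)/(φ - 8/11)**2] / (φ - a').
Simple pole: residue = g(a) at a = ((1/6)*sqrt(21))*i, which is (-1526425164/1374534575) + ((253684607/1374534575)*sqrt(21))*i.
At the order-2 pole 8/11 set g(φ) = (φ - (8/11))^2*f(φ) = (-13*φ**2/31 + 2*φ - 35/17)/(φ**2 + 7/12).
Order-2 pole: residue = g'(a); g'(8/11) = 3052850328/1374534575, so the residue is 3052850328/1374534575.
List the singular points by increasing real part (a conjugate pair: the negative imaginary part first).

Radius of convergence at 0: 8/11.
At -((1/6)*sqrt(21))*i: a pole of order 1; residue (-1526425164/1374534575) - ((253684607/1374534575)*sqrt(21))*i.
At ((1/6)*sqrt(21))*i: a pole of order 1; residue (-1526425164/1374534575) + ((253684607/1374534575)*sqrt(21))*i.
At 8/11: a pole of order 2; residue 3052850328/1374534575.


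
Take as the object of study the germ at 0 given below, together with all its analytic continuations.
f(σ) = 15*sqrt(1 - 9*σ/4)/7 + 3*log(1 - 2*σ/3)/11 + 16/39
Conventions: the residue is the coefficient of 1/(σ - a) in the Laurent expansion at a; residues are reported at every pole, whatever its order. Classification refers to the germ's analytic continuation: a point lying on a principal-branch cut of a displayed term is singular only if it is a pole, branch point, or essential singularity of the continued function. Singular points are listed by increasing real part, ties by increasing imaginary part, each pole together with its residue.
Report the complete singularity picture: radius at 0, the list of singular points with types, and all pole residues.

Branch term (15/7)*sqrt(1 - σ/(4/9)): its argument vanishes at σ = 4/9, a square-root branch point, modulus 4/9.
Branch term (3/11)*log(1 - σ/(3/2)): its argument vanishes at σ = 3/2, a logarithmic branch point, modulus 3/2.
The radius of convergence is the smallest modulus among the singular points: 4/9.
List the singular points by increasing real part (a conjugate pair: the negative imaginary part first).

Radius of convergence at 0: 4/9.
At 4/9: an algebraic (square-root) branch point.
At 3/2: a logarithmic branch point.
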